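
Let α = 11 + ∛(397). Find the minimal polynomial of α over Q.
m_α(x) = x^3 - 33x^2 + 363x - 1728

Set β = α - 11 = ∛(397), so β^3 = 397. Then (α - 11)^3 - 397 = 0, i.e. α is a root of g(x) = (x - 11)^3 - 397 = x^3 - 33x^2 + 363x - 1728. Since g(x) = h(x - 11) where h(x) = x^3 - 397, and h is irreducible over Q (because 397 is not a perfect cube, so h has no rational root, and a monic cubic with no rational root is irreducible), g is also irreducible (irreducibility is preserved under the substitution x → x - 11). Hence m_α(x) = x^3 - 33x^2 + 363x - 1728.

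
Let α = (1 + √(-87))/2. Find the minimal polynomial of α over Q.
m_α(x) = x^2 - x + 22

From 2α - 1 = √(-87), squaring gives (2α - 1)^2 = -87, i.e. 4α^2 - 4α + 1 = -87, so α^2 - α + (1 + 87)/4 = 0. Since -87 ≡ 1 (mod 4), (1 + 87)/4 = 22 ∈ Z. The polynomial x^2 - x + 22 has discriminant 1 - 4·(22) = -87, which is not a perfect square in Q (d = -87 is squarefree and ≠ 1), so x^2 - x + 22 is irreducible over Q. It is the minimal polynomial of α.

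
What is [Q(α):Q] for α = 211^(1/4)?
[Q(α):Q] = 4

α is a root of x^4 - 211. By Eisenstein's criterion at the prime p = 211 (which divides the constant term 211 but p^2 = 44521 does not, since 211 is squarefree), x^4 - 211 is irreducible over Q. Hence [Q(α):Q] = 4.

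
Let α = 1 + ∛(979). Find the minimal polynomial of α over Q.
m_α(x) = x^3 - 3x^2 + 3x - 980

Set β = α - 1 = ∛(979), so β^3 = 979. Then (α - 1)^3 - 979 = 0, i.e. α is a root of g(x) = (x - 1)^3 - 979 = x^3 - 3x^2 + 3x - 980. Since g(x) = h(x - 1) where h(x) = x^3 - 979, and h is irreducible over Q (because 979 is not a perfect cube, so h has no rational root, and a monic cubic with no rational root is irreducible), g is also irreducible (irreducibility is preserved under the substitution x → x - 1). Hence m_α(x) = x^3 - 3x^2 + 3x - 980.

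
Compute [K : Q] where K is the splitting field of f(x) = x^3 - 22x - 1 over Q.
[K : Q] = 6

By the rational root test, any rational root of the monic integer polynomial f(x) = x^3 - 22x - 1 must be an integer dividing the constant term -1, i.e. one of ±{1}. Evaluating: f(1) = -22, f(-1) = 20; none is 0, so f has no rational root and is therefore irreducible over Q (a cubic with no linear factor over a field is irreducible). For an irreducible cubic, the Galois group is A_3 or S_3 according as the discriminant disc(f) = -4a^3 - 27b^2 = -4·(-22)^3 - 27·(-1)^2 = 42565 is or is not a square in Q. Here disc(f) = 42565 is not a perfect square in Q, so the Galois group of f over Q is not contained in A_3 and must be all of S_3. The splitting field has degree |S_3| = 6 over Q, so [K : Q] = 6.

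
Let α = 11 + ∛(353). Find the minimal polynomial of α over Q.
m_α(x) = x^3 - 33x^2 + 363x - 1684

Set β = α - 11 = ∛(353), so β^3 = 353. Then (α - 11)^3 - 353 = 0, i.e. α is a root of g(x) = (x - 11)^3 - 353 = x^3 - 33x^2 + 363x - 1684. Since g(x) = h(x - 11) where h(x) = x^3 - 353, and h is irreducible over Q (because 353 is not a perfect cube, so h has no rational root, and a monic cubic with no rational root is irreducible), g is also irreducible (irreducibility is preserved under the substitution x → x - 11). Hence m_α(x) = x^3 - 33x^2 + 363x - 1684.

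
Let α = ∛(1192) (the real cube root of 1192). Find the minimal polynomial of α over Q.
m_α(x) = x^3 - 1192

α satisfies α^3 = 1192, so x^3 - 1192 annihilates α. By the rational root test, a rational root p/q (in lowest terms) of x^3 - 1192 would satisfy p^3 = 1192 q^3, forcing q = 1 and p^3 = 1192; but 1192 is not a perfect cube, contradiction. A monic cubic over Q with no rational root is irreducible (any nontrivial factorization would include a linear factor). Hence x^3 - 1192 is the minimal polynomial of α, and in particular [Q(α):Q] = 3.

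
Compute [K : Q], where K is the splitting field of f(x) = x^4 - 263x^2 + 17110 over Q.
[K : Q] = 4

Solving the quadratic in x^2: x^2 = (263 ± √(263^2 - 4·17110))/2 = (263 ± √729)/2 = (263 ± 27)/2, giving x^2 = 118 or x^2 = 145. So f(x) = (x^2 - 118)(x^2 - 145) and the roots of f are ±√118, ±√145. Hence the splitting field is K = Q(√118, √145). Since 118 and 145 are distinct squarefree integers > 1, their product 17110 is not a perfect square, so √145 ∉ Q(√118). By the tower law [K:Q] = [Q(√118,√145):Q(√118)] · [Q(√118):Q] = 2 · 2 = 4.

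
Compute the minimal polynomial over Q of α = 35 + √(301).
m_α(x) = x^2 - 70x + 924

From α - 35 = √(301), squaring gives (α - 35)^2 = 301, i.e. α^2 - 70α + 1225 = 301, so α^2 - 70α + 924 = 0. The discriminant of x^2 - 70x + 924 is (-70)^2 - 4·(924) = 4900 - 3696 = 1204, and 4·(301) is not a perfect square in Q since 301 is squarefree and ≠ 1. Hence x^2 - 70x + 924 is irreducible over Q and is the minimal polynomial of α.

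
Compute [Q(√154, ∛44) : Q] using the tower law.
[Q(√154, ∛44) : Q] = 6

Let L = Q(√154, ∛44). Since Q(√154) ⊂ L and [Q(√154):Q] = 2, the tower law gives 2 | [L:Q]. Likewise Q(∛44) ⊂ L with [Q(∛44):Q] = 3 (because 44 is not a perfect cube), so 3 | [L:Q]. As gcd(2,3) = 1, [L:Q] is divisible by 6. Conversely L is generated over Q by √154 and ∛44, so [L:Q] ≤ 2·3 = 6. Therefore [Q(√154, ∛44) : Q] = 6.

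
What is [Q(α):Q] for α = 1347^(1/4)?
[Q(α):Q] = 4

α is a root of x^4 - 1347. By Eisenstein's criterion at the prime p = 3 (which divides the constant term 1347 but p^2 = 9 does not, since 1347 is squarefree), x^4 - 1347 is irreducible over Q. Hence [Q(α):Q] = 4.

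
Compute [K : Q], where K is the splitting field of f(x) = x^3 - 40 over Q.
[K : Q] = 6

The roots of x^3 - 40 are ∛40, ω∛40, ω^2∛40 where ω = e^(2πi/3) is a primitive cube root of unity, so K = Q(∛40, ω). Now [Q(∛40):Q] = 3 (since 40 is not a perfect cube, x^3 - 40 is irreducible) and [Q(ω):Q] = 2. Both 2 and 3 divide [K:Q], and [K:Q] ≤ 3·2 = 6, so [K:Q] = 6. (Equivalently: Q(∛40) ⊂ R but ω ∉ R, so [K : Q(∛40)] = 2.)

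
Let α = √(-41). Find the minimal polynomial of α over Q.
m_α(x) = x^2 + 41

α satisfies α^2 + 41 = 0, so x^2 + 41 annihilates α. Since d = -41 is squarefree and ≠ 1, it is not a perfect square in Q, so x^2 + 41 has no rational root and is therefore irreducible over Q (a degree-2 polynomial over a field is irreducible iff it has no root). Hence m_α(x) = x^2 + 41.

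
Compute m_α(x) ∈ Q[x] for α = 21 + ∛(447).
m_α(x) = x^3 - 63x^2 + 1323x - 9708

Set β = α - 21 = ∛(447), so β^3 = 447. Then (α - 21)^3 - 447 = 0, i.e. α is a root of g(x) = (x - 21)^3 - 447 = x^3 - 63x^2 + 1323x - 9708. Since g(x) = h(x - 21) where h(x) = x^3 - 447, and h is irreducible over Q (because 447 is not a perfect cube, so h has no rational root, and a monic cubic with no rational root is irreducible), g is also irreducible (irreducibility is preserved under the substitution x → x - 21). Hence m_α(x) = x^3 - 63x^2 + 1323x - 9708.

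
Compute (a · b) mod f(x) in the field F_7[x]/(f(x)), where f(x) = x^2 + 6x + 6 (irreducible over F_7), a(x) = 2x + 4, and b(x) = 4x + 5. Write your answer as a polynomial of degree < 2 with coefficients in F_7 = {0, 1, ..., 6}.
a · b ≡ 6x (mod f(x))

Multiply in F_7[x]: a(x)·b(x) = (2x + 4)·(4x + 5) = x^2 + 5x + 6. This has degree ≥ 2, so divide by f(x) over F_7: x^2 + 5x + 6 = (1)·(x^2 + 6x + 6) + (6x). Hence a·b ≡ 6x (mod f). (F_7[x]/(f) is a field with 7^2 = 49 elements since f is irreducible of degree 2.)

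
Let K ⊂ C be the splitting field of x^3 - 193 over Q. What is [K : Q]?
[K : Q] = 6

The roots of x^3 - 193 are ∛193, ω∛193, ω^2∛193 where ω = e^(2πi/3) is a primitive cube root of unity, so K = Q(∛193, ω). Now [Q(∛193):Q] = 3 (since 193 is not a perfect cube, x^3 - 193 is irreducible) and [Q(ω):Q] = 2. Both 2 and 3 divide [K:Q], and [K:Q] ≤ 3·2 = 6, so [K:Q] = 6. (Equivalently: Q(∛193) ⊂ R but ω ∉ R, so [K : Q(∛193)] = 2.)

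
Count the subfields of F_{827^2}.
F_{827^2} has 2 subfields

The subfields of F_{p^n} are exactly the fields F_{p^d} for d | n (each is the fixed field of the unique index-d subgroup of Gal(F_{p^n}/F_p) ≅ Z/nZ). The divisors of n = 2 are {1, 2}, giving 2 subfields: F_{827^1}, F_{827^2}.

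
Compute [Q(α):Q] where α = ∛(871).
[Q(α):Q] = 3

The minimal polynomial of α is x^3 - 871, irreducible over Q since 871 is not a perfect cube (so x^3 - 871 has no rational root). Hence [Q(α):Q] = deg(m_α) = 3.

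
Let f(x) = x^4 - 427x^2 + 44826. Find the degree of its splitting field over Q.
[K : Q] = 4

Solving the quadratic in x^2: x^2 = (427 ± √(427^2 - 4·44826))/2 = (427 ± √3025)/2 = (427 ± 55)/2, giving x^2 = 241 or x^2 = 186. So f(x) = (x^2 - 241)(x^2 - 186) and the roots of f are ±√241, ±√186. Hence the splitting field is K = Q(√241, √186). Since 241 and 186 are distinct squarefree integers > 1, their product 44826 is not a perfect square, so √186 ∉ Q(√241). By the tower law [K:Q] = [Q(√241,√186):Q(√241)] · [Q(√241):Q] = 2 · 2 = 4.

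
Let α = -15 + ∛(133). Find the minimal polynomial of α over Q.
m_α(x) = x^3 + 45x^2 + 675x + 3242

Set β = α + 15 = ∛(133), so β^3 = 133. Then (α + 15)^3 - 133 = 0, i.e. α is a root of g(x) = (x + 15)^3 - 133 = x^3 + 45x^2 + 675x + 3242. Since g(x) = h(x + 15) where h(x) = x^3 - 133, and h is irreducible over Q (because 133 is not a perfect cube, so h has no rational root, and a monic cubic with no rational root is irreducible), g is also irreducible (irreducibility is preserved under the substitution x → x + 15). Hence m_α(x) = x^3 + 45x^2 + 675x + 3242.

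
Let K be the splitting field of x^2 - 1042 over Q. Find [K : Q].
[K : Q] = 2

f(x) = x^2 - 1042 factors as (x - √1042)(x + √1042). The splitting field is K = Q(√1042). Since 1042 is squarefree and > 1, it is not a perfect square, so x^2 - 1042 is irreducible over Q and [Q(√1042) : Q] = 2. Hence [K : Q] = 2.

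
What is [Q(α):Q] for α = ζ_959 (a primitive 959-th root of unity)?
[Q(α):Q] = 816

The minimal polynomial of ζ_959 over Q is the 959-th cyclotomic polynomial Φ_959(x), which is irreducible over Q and has degree φ(959) = 816. Hence [Q(α):Q] = φ(959) = 816.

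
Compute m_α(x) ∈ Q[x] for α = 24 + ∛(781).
m_α(x) = x^3 - 72x^2 + 1728x - 14605

Set β = α - 24 = ∛(781), so β^3 = 781. Then (α - 24)^3 - 781 = 0, i.e. α is a root of g(x) = (x - 24)^3 - 781 = x^3 - 72x^2 + 1728x - 14605. Since g(x) = h(x - 24) where h(x) = x^3 - 781, and h is irreducible over Q (because 781 is not a perfect cube, so h has no rational root, and a monic cubic with no rational root is irreducible), g is also irreducible (irreducibility is preserved under the substitution x → x - 24). Hence m_α(x) = x^3 - 72x^2 + 1728x - 14605.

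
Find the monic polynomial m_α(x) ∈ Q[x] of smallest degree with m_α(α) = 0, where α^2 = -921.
m_α(x) = x^2 + 921

α satisfies α^2 + 921 = 0, so x^2 + 921 annihilates α. Since d = -921 is squarefree and ≠ 1, it is not a perfect square in Q, so x^2 + 921 has no rational root and is therefore irreducible over Q (a degree-2 polynomial over a field is irreducible iff it has no root). Hence m_α(x) = x^2 + 921.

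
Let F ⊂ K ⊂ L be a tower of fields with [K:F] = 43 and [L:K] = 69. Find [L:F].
[L:F] = 2967

The tower law says that for any tower of field extensions F ⊂ K ⊂ L with finite degrees, [L:F] = [L:K] · [K:F]. Here this gives [L:F] = 69 · 43 = 2967.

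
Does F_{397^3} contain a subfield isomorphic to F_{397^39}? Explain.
No: F_{397^39} is not a subfield of F_{397^3}

F_{p^m} embeds in F_{p^n} iff m | n. Here 39 ∤ 3 (since 3 = 0·39 + 3 with remainder 3 ≠ 0), so F_{397^39} is not a subfield of F_{397^3}. Equivalently: if it were, the tower law would give 39 = [F_{397^39}:F_397] dividing [F_{397^3}:F_397] = 3, contradiction.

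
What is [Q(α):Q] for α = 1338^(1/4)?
[Q(α):Q] = 4

α is a root of x^4 - 1338. By Eisenstein's criterion at the prime p = 2 (which divides the constant term 1338 but p^2 = 4 does not, since 1338 is squarefree), x^4 - 1338 is irreducible over Q. Hence [Q(α):Q] = 4.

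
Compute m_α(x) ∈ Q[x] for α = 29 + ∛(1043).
m_α(x) = x^3 - 87x^2 + 2523x - 25432

Set β = α - 29 = ∛(1043), so β^3 = 1043. Then (α - 29)^3 - 1043 = 0, i.e. α is a root of g(x) = (x - 29)^3 - 1043 = x^3 - 87x^2 + 2523x - 25432. Since g(x) = h(x - 29) where h(x) = x^3 - 1043, and h is irreducible over Q (because 1043 is not a perfect cube, so h has no rational root, and a monic cubic with no rational root is irreducible), g is also irreducible (irreducibility is preserved under the substitution x → x - 29). Hence m_α(x) = x^3 - 87x^2 + 2523x - 25432.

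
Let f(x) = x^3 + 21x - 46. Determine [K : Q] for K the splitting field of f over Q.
[K : Q] = 6

By the rational root test, any rational root of the monic integer polynomial f(x) = x^3 + 21x - 46 must be an integer dividing the constant term -46, i.e. one of ±{1, 2, 23, 46}. Evaluating: f(1) = -24, f(-1) = -68, f(2) = 4, f(-2) = -96, f(23) = 12604, f(-23) = -12696, f(46) = 98256, f(-46) = -98348; none is 0, so f has no rational root and is therefore irreducible over Q (a cubic with no linear factor over a field is irreducible). For an irreducible cubic, the Galois group is A_3 or S_3 according as the discriminant disc(f) = -4a^3 - 27b^2 = -4·(21)^3 - 27·(-46)^2 = -94176 is or is not a square in Q. Here disc(f) = -94176 is not a perfect square in Q, so the Galois group of f over Q is not contained in A_3 and must be all of S_3. The splitting field has degree |S_3| = 6 over Q, so [K : Q] = 6.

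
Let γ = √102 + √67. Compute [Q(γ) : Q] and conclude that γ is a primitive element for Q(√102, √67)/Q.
[Q(γ) : Q] = 4 (equivalently, Q(γ) = Q(√102, √67))

Obviously Q(γ) ⊆ Q(√102, √67), and [Q(√102, √67):Q] = 4 (since 102, 67 are distinct squarefree integers > 1 with 6834 not a perfect square). To show equality we compute the minimal polynomial of γ. From γ = √102 + √67: γ^2 = 102 + 2√(6834) + 67 = 169 + 2√(6834), so γ^2 - 169 = 2√(6834); squaring, (γ^2 - 169)^2 = 4·6834, i.e. γ^4 - 338γ^2 + 28561 - 27336 = 0, i.e. γ^4 - 338γ^2 + 1225 = 0. So γ is a root of x^4 - 338x^2 + 1225. This polynomial is irreducible over Q: it has no rational root (each ±√102 ± √67 is irrational), and any factorization into two quadratics over Q would force √(6834) ∈ Q (pairing opposite roots) or √102, √67 ∈ Q (other pairings), all impossible. Hence [Q(γ):Q] = 4 = [Q(√102, √67):Q], so Q(γ) = Q(√102, √67).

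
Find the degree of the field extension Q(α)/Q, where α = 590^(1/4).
[Q(α):Q] = 4

α is a root of x^4 - 590. By Eisenstein's criterion at the prime p = 2 (which divides the constant term 590 but p^2 = 4 does not, since 590 is squarefree), x^4 - 590 is irreducible over Q. Hence [Q(α):Q] = 4.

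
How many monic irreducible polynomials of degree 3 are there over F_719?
There are 123898080 monic irreducible polynomials of degree 3 over F_719

Each element of F_{719^3} that lies in no proper subfield is a root of exactly one monic irreducible of degree 3 over F_719, and each such polynomial has 3 distinct roots in F_{719^3}. By Möbius inversion the count is N_719(3) = (1/3) Σ_{d|3} μ(3/d) · 719^d = (1/3)(μ(3)·719^1 + μ(1)·719^3) = 371694240/3 = 123898080.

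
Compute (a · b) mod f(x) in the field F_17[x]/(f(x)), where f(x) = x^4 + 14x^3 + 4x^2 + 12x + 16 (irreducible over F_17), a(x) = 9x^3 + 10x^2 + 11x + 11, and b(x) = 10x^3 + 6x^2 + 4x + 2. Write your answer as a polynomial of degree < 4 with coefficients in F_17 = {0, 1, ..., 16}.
a · b ≡ 13x^3 + 10x^2 + 11x + 1 (mod f(x))

Multiply in F_17[x]: a(x)·b(x) = (9x^3 + 10x^2 + 11x + 11)·(10x^3 + 6x^2 + 4x + 2) = 5x^6 + x^5 + 2x^4 + 13x^3 + 11x^2 + 15x + 5. This has degree ≥ 4, so divide by f(x) over F_17: 5x^6 + x^5 + 2x^4 + 13x^3 + 11x^2 + 15x + 5 = (5x^2 + 16x + 13)·(x^4 + 14x^3 + 4x^2 + 12x + 16) + (13x^3 + 10x^2 + 11x + 1). Hence a·b ≡ 13x^3 + 10x^2 + 11x + 1 (mod f). (F_17[x]/(f) is a field with 17^4 = 83521 elements since f is irreducible of degree 4.)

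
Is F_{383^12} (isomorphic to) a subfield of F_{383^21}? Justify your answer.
No: F_{383^12} is not a subfield of F_{383^21}

F_{p^m} embeds in F_{p^n} iff m | n. Here 12 ∤ 21 (since 21 = 1·12 + 9 with remainder 9 ≠ 0), so F_{383^12} is not a subfield of F_{383^21}. Equivalently: if it were, the tower law would give 12 = [F_{383^12}:F_383] dividing [F_{383^21}:F_383] = 21, contradiction.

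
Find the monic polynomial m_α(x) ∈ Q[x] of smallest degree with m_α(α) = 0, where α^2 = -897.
m_α(x) = x^2 + 897

α satisfies α^2 + 897 = 0, so x^2 + 897 annihilates α. Since d = -897 is squarefree and ≠ 1, it is not a perfect square in Q, so x^2 + 897 has no rational root and is therefore irreducible over Q (a degree-2 polynomial over a field is irreducible iff it has no root). Hence m_α(x) = x^2 + 897.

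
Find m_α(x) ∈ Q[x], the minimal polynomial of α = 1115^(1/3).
m_α(x) = x^3 - 1115

α satisfies α^3 = 1115, so x^3 - 1115 annihilates α. By the rational root test, a rational root p/q (in lowest terms) of x^3 - 1115 would satisfy p^3 = 1115 q^3, forcing q = 1 and p^3 = 1115; but 1115 is not a perfect cube, contradiction. A monic cubic over Q with no rational root is irreducible (any nontrivial factorization would include a linear factor). Hence x^3 - 1115 is the minimal polynomial of α, and in particular [Q(α):Q] = 3.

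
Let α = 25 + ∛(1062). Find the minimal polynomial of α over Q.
m_α(x) = x^3 - 75x^2 + 1875x - 16687

Set β = α - 25 = ∛(1062), so β^3 = 1062. Then (α - 25)^3 - 1062 = 0, i.e. α is a root of g(x) = (x - 25)^3 - 1062 = x^3 - 75x^2 + 1875x - 16687. Since g(x) = h(x - 25) where h(x) = x^3 - 1062, and h is irreducible over Q (because 1062 is not a perfect cube, so h has no rational root, and a monic cubic with no rational root is irreducible), g is also irreducible (irreducibility is preserved under the substitution x → x - 25). Hence m_α(x) = x^3 - 75x^2 + 1875x - 16687.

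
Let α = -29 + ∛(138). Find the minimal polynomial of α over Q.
m_α(x) = x^3 + 87x^2 + 2523x + 24251

Set β = α + 29 = ∛(138), so β^3 = 138. Then (α + 29)^3 - 138 = 0, i.e. α is a root of g(x) = (x + 29)^3 - 138 = x^3 + 87x^2 + 2523x + 24251. Since g(x) = h(x + 29) where h(x) = x^3 - 138, and h is irreducible over Q (because 138 is not a perfect cube, so h has no rational root, and a monic cubic with no rational root is irreducible), g is also irreducible (irreducibility is preserved under the substitution x → x + 29). Hence m_α(x) = x^3 + 87x^2 + 2523x + 24251.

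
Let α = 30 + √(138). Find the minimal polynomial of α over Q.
m_α(x) = x^2 - 60x + 762

From α - 30 = √(138), squaring gives (α - 30)^2 = 138, i.e. α^2 - 60α + 900 = 138, so α^2 - 60α + 762 = 0. The discriminant of x^2 - 60x + 762 is (-60)^2 - 4·(762) = 3600 - 3048 = 552, and 4·(138) is not a perfect square in Q since 138 is squarefree and ≠ 1. Hence x^2 - 60x + 762 is irreducible over Q and is the minimal polynomial of α.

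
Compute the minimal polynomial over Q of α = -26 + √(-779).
m_α(x) = x^2 + 52x + 1455

From α + 26 = √(-779), squaring gives (α + 26)^2 = -779, i.e. α^2 + 52α + 676 = -779, so α^2 + 52α + 1455 = 0. The discriminant of x^2 + 52x + 1455 is (52)^2 - 4·(1455) = 2704 - 5820 = -3116, and 4·(-779) is not a perfect square in Q since -779 is squarefree and ≠ 1. Hence x^2 + 52x + 1455 is irreducible over Q and is the minimal polynomial of α.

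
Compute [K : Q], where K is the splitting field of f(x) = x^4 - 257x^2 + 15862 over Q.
[K : Q] = 4

Solving the quadratic in x^2: x^2 = (257 ± √(257^2 - 4·15862))/2 = (257 ± √2601)/2 = (257 ± 51)/2, giving x^2 = 103 or x^2 = 154. So f(x) = (x^2 - 103)(x^2 - 154) and the roots of f are ±√103, ±√154. Hence the splitting field is K = Q(√103, √154). Since 103 and 154 are distinct squarefree integers > 1, their product 15862 is not a perfect square, so √154 ∉ Q(√103). By the tower law [K:Q] = [Q(√103,√154):Q(√103)] · [Q(√103):Q] = 2 · 2 = 4.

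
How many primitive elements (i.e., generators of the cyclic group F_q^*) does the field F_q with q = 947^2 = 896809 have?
There are φ(896808) = 262080 primitive elements

F_q^* is cyclic of order q - 1 = 896808. A cyclic group of order m has exactly φ(m) generators. Here m = 896808 = 2^3 · 3 · 11 · 43 · 79, so the number of primitive elements is φ(896808) = 262080.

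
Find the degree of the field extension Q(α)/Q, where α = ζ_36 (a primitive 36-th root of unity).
[Q(α):Q] = 12

The minimal polynomial of ζ_36 over Q is the 36-th cyclotomic polynomial Φ_36(x), which is irreducible over Q and has degree φ(36) = 12. Hence [Q(α):Q] = φ(36) = 12.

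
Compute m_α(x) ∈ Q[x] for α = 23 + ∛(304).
m_α(x) = x^3 - 69x^2 + 1587x - 12471

Set β = α - 23 = ∛(304), so β^3 = 304. Then (α - 23)^3 - 304 = 0, i.e. α is a root of g(x) = (x - 23)^3 - 304 = x^3 - 69x^2 + 1587x - 12471. Since g(x) = h(x - 23) where h(x) = x^3 - 304, and h is irreducible over Q (because 304 is not a perfect cube, so h has no rational root, and a monic cubic with no rational root is irreducible), g is also irreducible (irreducibility is preserved under the substitution x → x - 23). Hence m_α(x) = x^3 - 69x^2 + 1587x - 12471.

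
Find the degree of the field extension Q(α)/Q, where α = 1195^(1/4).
[Q(α):Q] = 4

α is a root of x^4 - 1195. By Eisenstein's criterion at the prime p = 5 (which divides the constant term 1195 but p^2 = 25 does not, since 1195 is squarefree), x^4 - 1195 is irreducible over Q. Hence [Q(α):Q] = 4.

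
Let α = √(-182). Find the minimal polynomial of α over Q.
m_α(x) = x^2 + 182

α satisfies α^2 + 182 = 0, so x^2 + 182 annihilates α. Since d = -182 is squarefree and ≠ 1, it is not a perfect square in Q, so x^2 + 182 has no rational root and is therefore irreducible over Q (a degree-2 polynomial over a field is irreducible iff it has no root). Hence m_α(x) = x^2 + 182.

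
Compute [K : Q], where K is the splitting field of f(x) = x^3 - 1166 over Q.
[K : Q] = 6

The roots of x^3 - 1166 are ∛1166, ω∛1166, ω^2∛1166 where ω = e^(2πi/3) is a primitive cube root of unity, so K = Q(∛1166, ω). Now [Q(∛1166):Q] = 3 (since 1166 is not a perfect cube, x^3 - 1166 is irreducible) and [Q(ω):Q] = 2. Both 2 and 3 divide [K:Q], and [K:Q] ≤ 3·2 = 6, so [K:Q] = 6. (Equivalently: Q(∛1166) ⊂ R but ω ∉ R, so [K : Q(∛1166)] = 2.)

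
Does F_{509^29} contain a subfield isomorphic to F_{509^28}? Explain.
No: F_{509^28} is not a subfield of F_{509^29}

F_{p^m} embeds in F_{p^n} iff m | n. Here 28 ∤ 29 (since 29 = 1·28 + 1 with remainder 1 ≠ 0), so F_{509^28} is not a subfield of F_{509^29}. Equivalently: if it were, the tower law would give 28 = [F_{509^28}:F_509] dividing [F_{509^29}:F_509] = 29, contradiction.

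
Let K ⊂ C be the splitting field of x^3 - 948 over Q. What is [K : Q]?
[K : Q] = 6

The roots of x^3 - 948 are ∛948, ω∛948, ω^2∛948 where ω = e^(2πi/3) is a primitive cube root of unity, so K = Q(∛948, ω). Now [Q(∛948):Q] = 3 (since 948 is not a perfect cube, x^3 - 948 is irreducible) and [Q(ω):Q] = 2. Both 2 and 3 divide [K:Q], and [K:Q] ≤ 3·2 = 6, so [K:Q] = 6. (Equivalently: Q(∛948) ⊂ R but ω ∉ R, so [K : Q(∛948)] = 2.)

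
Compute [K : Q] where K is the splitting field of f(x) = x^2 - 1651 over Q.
[K : Q] = 2

f(x) = x^2 - 1651 factors as (x - √1651)(x + √1651). The splitting field is K = Q(√1651). Since 1651 is squarefree and > 1, it is not a perfect square, so x^2 - 1651 is irreducible over Q and [Q(√1651) : Q] = 2. Hence [K : Q] = 2.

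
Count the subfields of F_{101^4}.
F_{101^4} has 3 subfields

The subfields of F_{p^n} are exactly the fields F_{p^d} for d | n (each is the fixed field of the unique index-d subgroup of Gal(F_{p^n}/F_p) ≅ Z/nZ). The divisors of n = 4 are {1, 2, 4}, giving 3 subfields: F_{101^1}, F_{101^2}, F_{101^4}.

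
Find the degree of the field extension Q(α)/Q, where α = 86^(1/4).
[Q(α):Q] = 4

α is a root of x^4 - 86. By Eisenstein's criterion at the prime p = 2 (which divides the constant term 86 but p^2 = 4 does not, since 86 is squarefree), x^4 - 86 is irreducible over Q. Hence [Q(α):Q] = 4.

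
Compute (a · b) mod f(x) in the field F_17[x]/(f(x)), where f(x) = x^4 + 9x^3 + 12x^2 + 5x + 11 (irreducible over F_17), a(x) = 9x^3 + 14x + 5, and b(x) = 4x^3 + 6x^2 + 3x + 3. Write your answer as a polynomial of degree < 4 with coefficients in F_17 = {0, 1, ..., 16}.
a · b ≡ 7x^2 + 6 (mod f(x))

Multiply in F_17[x]: a(x)·b(x) = (9x^3 + 14x + 5)·(4x^3 + 6x^2 + 3x + 3) = 2x^6 + 3x^5 + 15x^4 + 12x^3 + 4x^2 + 6x + 15. This has degree ≥ 4, so divide by f(x) over F_17: 2x^6 + 3x^5 + 15x^4 + 12x^3 + 4x^2 + 6x + 15 = (2x^2 + 2x + 7)·(x^4 + 9x^3 + 12x^2 + 5x + 11) + (7x^2 + 6). Hence a·b ≡ 7x^2 + 6 (mod f). (F_17[x]/(f) is a field with 17^4 = 83521 elements since f is irreducible of degree 4.)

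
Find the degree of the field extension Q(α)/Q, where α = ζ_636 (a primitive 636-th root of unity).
[Q(α):Q] = 208

The minimal polynomial of ζ_636 over Q is the 636-th cyclotomic polynomial Φ_636(x), which is irreducible over Q and has degree φ(636) = 208. Hence [Q(α):Q] = φ(636) = 208.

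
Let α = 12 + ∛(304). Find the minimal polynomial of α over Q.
m_α(x) = x^3 - 36x^2 + 432x - 2032

Set β = α - 12 = ∛(304), so β^3 = 304. Then (α - 12)^3 - 304 = 0, i.e. α is a root of g(x) = (x - 12)^3 - 304 = x^3 - 36x^2 + 432x - 2032. Since g(x) = h(x - 12) where h(x) = x^3 - 304, and h is irreducible over Q (because 304 is not a perfect cube, so h has no rational root, and a monic cubic with no rational root is irreducible), g is also irreducible (irreducibility is preserved under the substitution x → x - 12). Hence m_α(x) = x^3 - 36x^2 + 432x - 2032.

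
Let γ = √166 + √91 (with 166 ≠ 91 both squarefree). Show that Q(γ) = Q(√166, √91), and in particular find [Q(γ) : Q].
[Q(γ) : Q] = 4 (equivalently, Q(γ) = Q(√166, √91))

Obviously Q(γ) ⊆ Q(√166, √91), and [Q(√166, √91):Q] = 4 (since 166, 91 are distinct squarefree integers > 1 with 15106 not a perfect square). To show equality we compute the minimal polynomial of γ. From γ = √166 + √91: γ^2 = 166 + 2√(15106) + 91 = 257 + 2√(15106), so γ^2 - 257 = 2√(15106); squaring, (γ^2 - 257)^2 = 4·15106, i.e. γ^4 - 514γ^2 + 66049 - 60424 = 0, i.e. γ^4 - 514γ^2 + 5625 = 0. So γ is a root of x^4 - 514x^2 + 5625. This polynomial is irreducible over Q: it has no rational root (each ±√166 ± √91 is irrational), and any factorization into two quadratics over Q would force √(15106) ∈ Q (pairing opposite roots) or √166, √91 ∈ Q (other pairings), all impossible. Hence [Q(γ):Q] = 4 = [Q(√166, √91):Q], so Q(γ) = Q(√166, √91).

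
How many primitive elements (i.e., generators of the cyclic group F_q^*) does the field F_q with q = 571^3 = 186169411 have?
There are φ(186169410) = 39657600 primitive elements

F_q^* is cyclic of order q - 1 = 186169410. A cyclic group of order m has exactly φ(m) generators. Here m = 186169410 = 2 · 3^2 · 5 · 7 · 19 · 103 · 151, so the number of primitive elements is φ(186169410) = 39657600.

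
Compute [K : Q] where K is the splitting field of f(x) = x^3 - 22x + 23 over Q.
[K : Q] = 6

By the rational root test, any rational root of the monic integer polynomial f(x) = x^3 - 22x + 23 must be an integer dividing the constant term 23, i.e. one of ±{1, 23}. Evaluating: f(1) = 2, f(-1) = 44, f(23) = 11684, f(-23) = -11638; none is 0, so f has no rational root and is therefore irreducible over Q (a cubic with no linear factor over a field is irreducible). For an irreducible cubic, the Galois group is A_3 or S_3 according as the discriminant disc(f) = -4a^3 - 27b^2 = -4·(-22)^3 - 27·(23)^2 = 28309 is or is not a square in Q. Here disc(f) = 28309 is not a perfect square in Q, so the Galois group of f over Q is not contained in A_3 and must be all of S_3. The splitting field has degree |S_3| = 6 over Q, so [K : Q] = 6.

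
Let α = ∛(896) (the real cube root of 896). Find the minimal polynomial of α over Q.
m_α(x) = x^3 - 896

α satisfies α^3 = 896, so x^3 - 896 annihilates α. By the rational root test, a rational root p/q (in lowest terms) of x^3 - 896 would satisfy p^3 = 896 q^3, forcing q = 1 and p^3 = 896; but 896 is not a perfect cube, contradiction. A monic cubic over Q with no rational root is irreducible (any nontrivial factorization would include a linear factor). Hence x^3 - 896 is the minimal polynomial of α, and in particular [Q(α):Q] = 3.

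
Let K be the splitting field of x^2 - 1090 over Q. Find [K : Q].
[K : Q] = 2

f(x) = x^2 - 1090 factors as (x - √1090)(x + √1090). The splitting field is K = Q(√1090). Since 1090 is squarefree and > 1, it is not a perfect square, so x^2 - 1090 is irreducible over Q and [Q(√1090) : Q] = 2. Hence [K : Q] = 2.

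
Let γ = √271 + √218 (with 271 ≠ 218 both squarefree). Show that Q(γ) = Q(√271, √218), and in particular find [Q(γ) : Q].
[Q(γ) : Q] = 4 (equivalently, Q(γ) = Q(√271, √218))

Obviously Q(γ) ⊆ Q(√271, √218), and [Q(√271, √218):Q] = 4 (since 271, 218 are distinct squarefree integers > 1 with 59078 not a perfect square). To show equality we compute the minimal polynomial of γ. From γ = √271 + √218: γ^2 = 271 + 2√(59078) + 218 = 489 + 2√(59078), so γ^2 - 489 = 2√(59078); squaring, (γ^2 - 489)^2 = 4·59078, i.e. γ^4 - 978γ^2 + 239121 - 236312 = 0, i.e. γ^4 - 978γ^2 + 2809 = 0. So γ is a root of x^4 - 978x^2 + 2809. This polynomial is irreducible over Q: it has no rational root (each ±√271 ± √218 is irrational), and any factorization into two quadratics over Q would force √(59078) ∈ Q (pairing opposite roots) or √271, √218 ∈ Q (other pairings), all impossible. Hence [Q(γ):Q] = 4 = [Q(√271, √218):Q], so Q(γ) = Q(√271, √218).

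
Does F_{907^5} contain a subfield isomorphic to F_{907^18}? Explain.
No: F_{907^18} is not a subfield of F_{907^5}

F_{p^m} embeds in F_{p^n} iff m | n. Here 18 ∤ 5 (since 5 = 0·18 + 5 with remainder 5 ≠ 0), so F_{907^18} is not a subfield of F_{907^5}. Equivalently: if it were, the tower law would give 18 = [F_{907^18}:F_907] dividing [F_{907^5}:F_907] = 5, contradiction.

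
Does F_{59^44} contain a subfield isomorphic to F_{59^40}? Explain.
No: F_{59^40} is not a subfield of F_{59^44}

F_{p^m} embeds in F_{p^n} iff m | n. Here 40 ∤ 44 (since 44 = 1·40 + 4 with remainder 4 ≠ 0), so F_{59^40} is not a subfield of F_{59^44}. Equivalently: if it were, the tower law would give 40 = [F_{59^40}:F_59] dividing [F_{59^44}:F_59] = 44, contradiction.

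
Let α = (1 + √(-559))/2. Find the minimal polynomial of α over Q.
m_α(x) = x^2 - x + 140

From 2α - 1 = √(-559), squaring gives (2α - 1)^2 = -559, i.e. 4α^2 - 4α + 1 = -559, so α^2 - α + (1 + 559)/4 = 0. Since -559 ≡ 1 (mod 4), (1 + 559)/4 = 140 ∈ Z. The polynomial x^2 - x + 140 has discriminant 1 - 4·(140) = -559, which is not a perfect square in Q (d = -559 is squarefree and ≠ 1), so x^2 - x + 140 is irreducible over Q. It is the minimal polynomial of α.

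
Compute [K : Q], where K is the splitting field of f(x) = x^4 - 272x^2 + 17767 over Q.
[K : Q] = 4

Solving the quadratic in x^2: x^2 = (272 ± √(272^2 - 4·17767))/2 = (272 ± √2916)/2 = (272 ± 54)/2, giving x^2 = 163 or x^2 = 109. So f(x) = (x^2 - 163)(x^2 - 109) and the roots of f are ±√163, ±√109. Hence the splitting field is K = Q(√163, √109). Since 163 and 109 are distinct squarefree integers > 1, their product 17767 is not a perfect square, so √109 ∉ Q(√163). By the tower law [K:Q] = [Q(√163,√109):Q(√163)] · [Q(√163):Q] = 2 · 2 = 4.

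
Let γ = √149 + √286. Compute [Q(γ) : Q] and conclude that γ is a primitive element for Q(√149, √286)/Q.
[Q(γ) : Q] = 4 (equivalently, Q(γ) = Q(√149, √286))

Obviously Q(γ) ⊆ Q(√149, √286), and [Q(√149, √286):Q] = 4 (since 149, 286 are distinct squarefree integers > 1 with 42614 not a perfect square). To show equality we compute the minimal polynomial of γ. From γ = √149 + √286: γ^2 = 149 + 2√(42614) + 286 = 435 + 2√(42614), so γ^2 - 435 = 2√(42614); squaring, (γ^2 - 435)^2 = 4·42614, i.e. γ^4 - 870γ^2 + 189225 - 170456 = 0, i.e. γ^4 - 870γ^2 + 18769 = 0. So γ is a root of x^4 - 870x^2 + 18769. This polynomial is irreducible over Q: it has no rational root (each ±√149 ± √286 is irrational), and any factorization into two quadratics over Q would force √(42614) ∈ Q (pairing opposite roots) or √149, √286 ∈ Q (other pairings), all impossible. Hence [Q(γ):Q] = 4 = [Q(√149, √286):Q], so Q(γ) = Q(√149, √286).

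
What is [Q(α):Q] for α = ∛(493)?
[Q(α):Q] = 3

The minimal polynomial of α is x^3 - 493, irreducible over Q since 493 is not a perfect cube (so x^3 - 493 has no rational root). Hence [Q(α):Q] = deg(m_α) = 3.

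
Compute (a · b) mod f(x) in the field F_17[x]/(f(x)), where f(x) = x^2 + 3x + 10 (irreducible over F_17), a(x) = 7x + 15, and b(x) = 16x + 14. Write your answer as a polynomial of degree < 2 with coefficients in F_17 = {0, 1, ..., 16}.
a · b ≡ 2x + 8 (mod f(x))

Multiply in F_17[x]: a(x)·b(x) = (7x + 15)·(16x + 14) = 10x^2 + 15x + 6. This has degree ≥ 2, so divide by f(x) over F_17: 10x^2 + 15x + 6 = (10)·(x^2 + 3x + 10) + (2x + 8). Hence a·b ≡ 2x + 8 (mod f). (F_17[x]/(f) is a field with 17^2 = 289 elements since f is irreducible of degree 2.)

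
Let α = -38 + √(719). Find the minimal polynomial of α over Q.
m_α(x) = x^2 + 76x + 725

From α + 38 = √(719), squaring gives (α + 38)^2 = 719, i.e. α^2 + 76α + 1444 = 719, so α^2 + 76α + 725 = 0. The discriminant of x^2 + 76x + 725 is (76)^2 - 4·(725) = 5776 - 2900 = 2876, and 4·(719) is not a perfect square in Q since 719 is squarefree and ≠ 1. Hence x^2 + 76x + 725 is irreducible over Q and is the minimal polynomial of α.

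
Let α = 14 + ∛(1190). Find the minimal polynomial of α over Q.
m_α(x) = x^3 - 42x^2 + 588x - 3934

Set β = α - 14 = ∛(1190), so β^3 = 1190. Then (α - 14)^3 - 1190 = 0, i.e. α is a root of g(x) = (x - 14)^3 - 1190 = x^3 - 42x^2 + 588x - 3934. Since g(x) = h(x - 14) where h(x) = x^3 - 1190, and h is irreducible over Q (because 1190 is not a perfect cube, so h has no rational root, and a monic cubic with no rational root is irreducible), g is also irreducible (irreducibility is preserved under the substitution x → x - 14). Hence m_α(x) = x^3 - 42x^2 + 588x - 3934.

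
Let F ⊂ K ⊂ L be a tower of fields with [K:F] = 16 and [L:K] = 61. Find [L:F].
[L:F] = 976

The tower law says that for any tower of field extensions F ⊂ K ⊂ L with finite degrees, [L:F] = [L:K] · [K:F]. Here this gives [L:F] = 61 · 16 = 976.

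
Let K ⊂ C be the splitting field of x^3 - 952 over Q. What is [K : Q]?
[K : Q] = 6

The roots of x^3 - 952 are ∛952, ω∛952, ω^2∛952 where ω = e^(2πi/3) is a primitive cube root of unity, so K = Q(∛952, ω). Now [Q(∛952):Q] = 3 (since 952 is not a perfect cube, x^3 - 952 is irreducible) and [Q(ω):Q] = 2. Both 2 and 3 divide [K:Q], and [K:Q] ≤ 3·2 = 6, so [K:Q] = 6. (Equivalently: Q(∛952) ⊂ R but ω ∉ R, so [K : Q(∛952)] = 2.)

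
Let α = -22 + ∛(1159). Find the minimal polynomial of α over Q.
m_α(x) = x^3 + 66x^2 + 1452x + 9489

Set β = α + 22 = ∛(1159), so β^3 = 1159. Then (α + 22)^3 - 1159 = 0, i.e. α is a root of g(x) = (x + 22)^3 - 1159 = x^3 + 66x^2 + 1452x + 9489. Since g(x) = h(x + 22) where h(x) = x^3 - 1159, and h is irreducible over Q (because 1159 is not a perfect cube, so h has no rational root, and a monic cubic with no rational root is irreducible), g is also irreducible (irreducibility is preserved under the substitution x → x + 22). Hence m_α(x) = x^3 + 66x^2 + 1452x + 9489.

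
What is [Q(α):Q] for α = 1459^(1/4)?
[Q(α):Q] = 4

α is a root of x^4 - 1459. By Eisenstein's criterion at the prime p = 1459 (which divides the constant term 1459 but p^2 = 2128681 does not, since 1459 is squarefree), x^4 - 1459 is irreducible over Q. Hence [Q(α):Q] = 4.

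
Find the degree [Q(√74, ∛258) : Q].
[Q(√74, ∛258) : Q] = 6

Let L = Q(√74, ∛258). Since Q(√74) ⊂ L and [Q(√74):Q] = 2, the tower law gives 2 | [L:Q]. Likewise Q(∛258) ⊂ L with [Q(∛258):Q] = 3 (because 258 is not a perfect cube), so 3 | [L:Q]. As gcd(2,3) = 1, [L:Q] is divisible by 6. Conversely L is generated over Q by √74 and ∛258, so [L:Q] ≤ 2·3 = 6. Therefore [Q(√74, ∛258) : Q] = 6.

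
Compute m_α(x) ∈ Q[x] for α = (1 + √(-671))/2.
m_α(x) = x^2 - x + 168

From 2α - 1 = √(-671), squaring gives (2α - 1)^2 = -671, i.e. 4α^2 - 4α + 1 = -671, so α^2 - α + (1 + 671)/4 = 0. Since -671 ≡ 1 (mod 4), (1 + 671)/4 = 168 ∈ Z. The polynomial x^2 - x + 168 has discriminant 1 - 4·(168) = -671, which is not a perfect square in Q (d = -671 is squarefree and ≠ 1), so x^2 - x + 168 is irreducible over Q. It is the minimal polynomial of α.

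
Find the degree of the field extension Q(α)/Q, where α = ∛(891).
[Q(α):Q] = 3

The minimal polynomial of α is x^3 - 891, irreducible over Q since 891 is not a perfect cube (so x^3 - 891 has no rational root). Hence [Q(α):Q] = deg(m_α) = 3.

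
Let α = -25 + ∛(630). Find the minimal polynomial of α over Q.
m_α(x) = x^3 + 75x^2 + 1875x + 14995

Set β = α + 25 = ∛(630), so β^3 = 630. Then (α + 25)^3 - 630 = 0, i.e. α is a root of g(x) = (x + 25)^3 - 630 = x^3 + 75x^2 + 1875x + 14995. Since g(x) = h(x + 25) where h(x) = x^3 - 630, and h is irreducible over Q (because 630 is not a perfect cube, so h has no rational root, and a monic cubic with no rational root is irreducible), g is also irreducible (irreducibility is preserved under the substitution x → x + 25). Hence m_α(x) = x^3 + 75x^2 + 1875x + 14995.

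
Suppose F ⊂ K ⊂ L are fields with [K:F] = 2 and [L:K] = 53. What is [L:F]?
[L:F] = 106

The tower law says that for any tower of field extensions F ⊂ K ⊂ L with finite degrees, [L:F] = [L:K] · [K:F]. Here this gives [L:F] = 53 · 2 = 106.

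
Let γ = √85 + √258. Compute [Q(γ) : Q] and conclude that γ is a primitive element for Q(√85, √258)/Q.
[Q(γ) : Q] = 4 (equivalently, Q(γ) = Q(√85, √258))

Obviously Q(γ) ⊆ Q(√85, √258), and [Q(√85, √258):Q] = 4 (since 85, 258 are distinct squarefree integers > 1 with 21930 not a perfect square). To show equality we compute the minimal polynomial of γ. From γ = √85 + √258: γ^2 = 85 + 2√(21930) + 258 = 343 + 2√(21930), so γ^2 - 343 = 2√(21930); squaring, (γ^2 - 343)^2 = 4·21930, i.e. γ^4 - 686γ^2 + 117649 - 87720 = 0, i.e. γ^4 - 686γ^2 + 29929 = 0. So γ is a root of x^4 - 686x^2 + 29929. This polynomial is irreducible over Q: it has no rational root (each ±√85 ± √258 is irrational), and any factorization into two quadratics over Q would force √(21930) ∈ Q (pairing opposite roots) or √85, √258 ∈ Q (other pairings), all impossible. Hence [Q(γ):Q] = 4 = [Q(√85, √258):Q], so Q(γ) = Q(√85, √258).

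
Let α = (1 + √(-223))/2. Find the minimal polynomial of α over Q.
m_α(x) = x^2 - x + 56

From 2α - 1 = √(-223), squaring gives (2α - 1)^2 = -223, i.e. 4α^2 - 4α + 1 = -223, so α^2 - α + (1 + 223)/4 = 0. Since -223 ≡ 1 (mod 4), (1 + 223)/4 = 56 ∈ Z. The polynomial x^2 - x + 56 has discriminant 1 - 4·(56) = -223, which is not a perfect square in Q (d = -223 is squarefree and ≠ 1), so x^2 - x + 56 is irreducible over Q. It is the minimal polynomial of α.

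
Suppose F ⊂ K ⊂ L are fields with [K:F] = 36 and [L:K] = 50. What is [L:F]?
[L:F] = 1800

The tower law says that for any tower of field extensions F ⊂ K ⊂ L with finite degrees, [L:F] = [L:K] · [K:F]. Here this gives [L:F] = 50 · 36 = 1800.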